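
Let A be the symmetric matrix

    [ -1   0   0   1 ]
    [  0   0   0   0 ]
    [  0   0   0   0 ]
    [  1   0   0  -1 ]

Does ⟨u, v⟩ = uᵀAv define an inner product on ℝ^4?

Row-reducing A symmetrically gives the diagonal entries -1, 0, 0, 0.
That gives 1 negative, 3 zero pivots.
Hence Q is negative semidefinite.
⟨·,·⟩ is an inner product exactly when A is positive definite.

no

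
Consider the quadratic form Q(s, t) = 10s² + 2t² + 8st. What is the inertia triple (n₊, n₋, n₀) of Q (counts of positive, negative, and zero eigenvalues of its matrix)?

The associated matrix is A = [[10, 4], [4, 2]].
Applying the same elementary operations to the rows and columns of A produces a congruent diagonal matrix with entries 10, 2/5.
So there are 2 positive pivots.

(2, 0, 0)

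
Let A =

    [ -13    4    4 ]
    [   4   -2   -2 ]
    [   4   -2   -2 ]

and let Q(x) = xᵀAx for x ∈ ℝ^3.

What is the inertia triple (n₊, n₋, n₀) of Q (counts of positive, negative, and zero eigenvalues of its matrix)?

(0, 2, 1)

Congruent diagonalization of A (simultaneous row and column reduction) yields pivots -13, -10/13, 0.
Counting signs: 2 negative, 1 zero.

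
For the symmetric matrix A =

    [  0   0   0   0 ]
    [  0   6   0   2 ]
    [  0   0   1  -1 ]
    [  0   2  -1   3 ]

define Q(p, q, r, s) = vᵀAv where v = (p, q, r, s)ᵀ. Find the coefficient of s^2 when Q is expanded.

3

The coefficient of s^2 is the diagonal entry A[4,4] = 3.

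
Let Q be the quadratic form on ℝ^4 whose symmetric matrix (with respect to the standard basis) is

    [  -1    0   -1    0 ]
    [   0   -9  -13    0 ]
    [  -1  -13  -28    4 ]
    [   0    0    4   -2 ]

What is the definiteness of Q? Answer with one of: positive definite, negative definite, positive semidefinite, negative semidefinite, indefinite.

Symmetric row and column elimination reduces A to a congruent diagonal form with pivots -1, -9, -74/9, -2/37.
That gives 4 negative pivots.
Hence Q is negative definite.

negative definite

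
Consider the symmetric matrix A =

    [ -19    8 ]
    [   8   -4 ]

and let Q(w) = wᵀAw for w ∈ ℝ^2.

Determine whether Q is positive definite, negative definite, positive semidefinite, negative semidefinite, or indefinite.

For the 2×2 matrix [[-19, 8], [8, -4]]: det = -19·-4 − (8)² = 12, trace = -23.
det > 0 so both eigenvalues share the sign of the trace; trace = -23 < 0 ⇒ both negative.

negative definite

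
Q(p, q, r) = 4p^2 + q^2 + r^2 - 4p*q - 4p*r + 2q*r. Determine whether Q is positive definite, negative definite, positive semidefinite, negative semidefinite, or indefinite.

positive semidefinite

The symmetric matrix is A = [[4, -2, -2], [-2, 1, 1], [-2, 1, 1]].
Congruent diagonalization of A (simultaneous row and column reduction) yields pivots 4, 0, 0.
That gives 1 positive, 2 zero pivots.
Hence Q is positive semidefinite.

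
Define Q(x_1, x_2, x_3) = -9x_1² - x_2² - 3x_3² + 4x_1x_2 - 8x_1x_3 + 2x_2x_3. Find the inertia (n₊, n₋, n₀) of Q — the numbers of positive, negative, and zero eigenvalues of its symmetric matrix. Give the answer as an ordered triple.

(0, 3, 0)

The symmetric matrix is A = [[-9, 2, -4], [2, -1, 1], [-4, 1, -3]].
Applying the same elementary operations to the rows and columns of A produces a congruent diagonal matrix with entries -9, -5/9, -6/5.
So there are 3 negative pivots.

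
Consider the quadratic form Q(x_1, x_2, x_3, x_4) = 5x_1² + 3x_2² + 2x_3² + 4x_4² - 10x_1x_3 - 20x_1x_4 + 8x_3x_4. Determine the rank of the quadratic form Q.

4

Write A = [[5, 0, -5, -10], [0, 3, 0, 0], [-5, 0, 2, 4], [-10, 0, 4, 4]].
Row-reducing A symmetrically gives the diagonal entries 5, 3, -3, -4.
So there are 2 positive, 2 negative pivots.
The rank is the number of nonzero pivots: 4.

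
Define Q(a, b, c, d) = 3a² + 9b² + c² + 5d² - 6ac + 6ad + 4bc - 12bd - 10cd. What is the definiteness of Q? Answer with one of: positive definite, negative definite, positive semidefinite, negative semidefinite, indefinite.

indefinite

The symmetric matrix is A = [[3, 0, -3, 3], [0, 9, 2, -6], [-3, 2, 1, -5], [3, -6, -5, 5]].
Applying the same elementary operations to the rows and columns of A produces a congruent diagonal matrix with entries 3, 9, -22/9, -20/11.
That gives 2 positive, 2 negative pivots.
Hence Q is indefinite.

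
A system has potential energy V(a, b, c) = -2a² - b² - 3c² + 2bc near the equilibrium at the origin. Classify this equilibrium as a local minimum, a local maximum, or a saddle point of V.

The Hessian at the origin is H = [[-4, 0, 0], [0, -2, 2], [0, 2, -6]].
Symmetric row and column elimination reduces H to a congruent diagonal form with pivots -4, -2, -4.
That gives 3 negative pivots.
H is negative definite, so the origin is a strict local maximum.

local maximum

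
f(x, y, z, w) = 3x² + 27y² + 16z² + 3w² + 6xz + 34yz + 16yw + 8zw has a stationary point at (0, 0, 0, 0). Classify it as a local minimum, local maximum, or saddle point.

The Hessian at the origin is H = [[6, 0, 6, 0], [0, 54, 34, 16], [6, 34, 32, 8], [0, 16, 8, 6]].
Symmetric row and column elimination reduces H to a congruent diagonal form with pivots 6, 54, 124/27, 10/31.
So there are 4 positive pivots.
H is positive definite, so the origin is a strict local minimum.

local minimum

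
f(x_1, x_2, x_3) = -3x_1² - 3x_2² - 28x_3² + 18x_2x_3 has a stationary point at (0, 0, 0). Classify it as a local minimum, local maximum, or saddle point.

The Hessian at the origin is H = [[-6, 0, 0], [0, -6, 18], [0, 18, -56]].
An LDLᵀ factorisation of H has diagonal entries -6, -6, -2.
That gives 3 negative pivots.
H is negative definite, so the origin is a strict local maximum.

local maximum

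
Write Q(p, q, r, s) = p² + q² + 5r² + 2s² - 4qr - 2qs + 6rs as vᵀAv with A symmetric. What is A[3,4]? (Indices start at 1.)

The coefficient of r·s in Q is 6. For a symmetric A this equals A[3,4] + A[4,3] = 2·A[3,4].
So A[3,4] = 6/2 = 3.

3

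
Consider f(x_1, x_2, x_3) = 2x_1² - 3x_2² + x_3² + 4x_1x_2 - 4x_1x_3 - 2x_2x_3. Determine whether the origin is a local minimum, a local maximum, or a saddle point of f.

The Hessian at the origin is H = [[4, 4, -4], [4, -6, -2], [-4, -2, 2]].
Symmetric row and column elimination reduces H to a congruent diagonal form with pivots 4, -10, -8/5.
That gives 1 positive, 2 negative pivots.
H is indefinite, so the origin is a saddle point.

saddle point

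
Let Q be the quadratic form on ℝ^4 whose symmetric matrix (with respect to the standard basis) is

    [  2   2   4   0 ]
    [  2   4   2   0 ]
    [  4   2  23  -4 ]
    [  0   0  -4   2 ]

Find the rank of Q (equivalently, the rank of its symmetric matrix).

An LDLᵀ factorisation of A has diagonal entries 2, 2, 13, 10/13.
Counting signs: 4 positive.
The rank is the number of nonzero pivots: 4.

4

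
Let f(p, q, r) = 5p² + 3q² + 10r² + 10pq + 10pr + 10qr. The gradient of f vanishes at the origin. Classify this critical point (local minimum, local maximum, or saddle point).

The Hessian at the origin is H = [[10, 10, 10], [10, 6, 10], [10, 10, 20]].
Congruent diagonalization of H (simultaneous row and column reduction) yields pivots 10, -4, 10.
Counting signs: 2 positive, 1 negative.
H is indefinite, so the origin is a saddle point.

saddle point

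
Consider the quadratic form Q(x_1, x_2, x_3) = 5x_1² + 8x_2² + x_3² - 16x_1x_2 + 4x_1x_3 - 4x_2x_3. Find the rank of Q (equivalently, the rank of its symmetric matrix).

The symmetric matrix is A = [[5, -8, 2], [-8, 8, -2], [2, -2, 1]].
Symmetric row and column elimination reduces A to a congruent diagonal form with pivots 5, -24/5, 1/2.
So there are 2 positive, 1 negative pivots.
The rank is the number of nonzero pivots: 3.

3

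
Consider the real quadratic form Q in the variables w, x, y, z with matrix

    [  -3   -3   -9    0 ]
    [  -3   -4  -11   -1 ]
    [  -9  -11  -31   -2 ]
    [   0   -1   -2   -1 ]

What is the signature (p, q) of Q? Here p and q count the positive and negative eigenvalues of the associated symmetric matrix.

(0, 2)

Congruent diagonalization of A (simultaneous row and column reduction) yields pivots -3, -1, 0, 0.
That gives 2 negative, 2 zero pivots.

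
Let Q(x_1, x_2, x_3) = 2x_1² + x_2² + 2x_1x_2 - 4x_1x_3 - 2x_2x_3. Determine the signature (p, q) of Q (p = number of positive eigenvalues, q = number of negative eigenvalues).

The symmetric matrix is A = [[2, 1, -2], [1, 1, -1], [-2, -1, 0]].
Symmetric row and column elimination reduces A to a congruent diagonal form with pivots 2, 1/2, -2.
Counting signs: 2 positive, 1 negative.

(2, 1)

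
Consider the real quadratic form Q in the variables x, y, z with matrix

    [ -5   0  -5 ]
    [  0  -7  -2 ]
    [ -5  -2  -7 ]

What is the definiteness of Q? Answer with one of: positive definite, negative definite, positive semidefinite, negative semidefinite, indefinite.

Applying the same elementary operations to the rows and columns of A produces a congruent diagonal matrix with entries -5, -7, -10/7.
That gives 3 negative pivots.
Hence Q is negative definite.

negative definite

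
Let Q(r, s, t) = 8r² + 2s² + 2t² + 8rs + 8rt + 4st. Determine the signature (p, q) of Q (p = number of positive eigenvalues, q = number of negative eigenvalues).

(1, 0)

The symmetric matrix is A = [[8, 4, 4], [4, 2, 2], [4, 2, 2]].
Congruent diagonalization of A (simultaneous row and column reduction) yields pivots 8, 0, 0.
So there are 1 positive, 2 zero pivots.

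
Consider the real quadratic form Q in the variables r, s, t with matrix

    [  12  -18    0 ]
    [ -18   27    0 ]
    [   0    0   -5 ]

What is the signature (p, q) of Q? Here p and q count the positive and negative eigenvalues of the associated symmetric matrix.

Congruent diagonalization of A (simultaneous row and column reduction) yields pivots 12, 0, -5.
So there are 1 positive, 1 negative, 1 zero pivots.

(1, 1)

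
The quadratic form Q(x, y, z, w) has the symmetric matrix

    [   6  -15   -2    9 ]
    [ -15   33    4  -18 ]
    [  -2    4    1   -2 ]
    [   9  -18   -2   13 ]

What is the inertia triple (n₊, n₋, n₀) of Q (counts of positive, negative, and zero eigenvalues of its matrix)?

(3, 1, 0)

Congruent diagonalization of A (simultaneous row and column reduction) yields pivots 6, -9/2, 5/9, 4.
Counting signs: 3 positive, 1 negative.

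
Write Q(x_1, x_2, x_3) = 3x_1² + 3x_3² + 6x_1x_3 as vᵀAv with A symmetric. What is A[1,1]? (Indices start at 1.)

The coefficient of x_1² in Q is 3, and that is exactly A[1,1].

3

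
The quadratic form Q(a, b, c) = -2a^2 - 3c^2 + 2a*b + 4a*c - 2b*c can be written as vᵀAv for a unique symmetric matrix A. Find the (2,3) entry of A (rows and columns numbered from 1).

The coefficient of b·c in Q is -2. For a symmetric A this equals A[2,3] + A[3,2] = 2·A[2,3].
So A[2,3] = -2/2 = -1.

-1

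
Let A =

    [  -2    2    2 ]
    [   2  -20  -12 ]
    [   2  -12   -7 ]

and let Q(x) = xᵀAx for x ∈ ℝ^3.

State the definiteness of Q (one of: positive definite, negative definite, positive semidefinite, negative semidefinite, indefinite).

indefinite

Row-reducing A symmetrically gives the diagonal entries -2, -18, 5/9.
So there are 1 positive, 2 negative pivots.
Hence Q is indefinite.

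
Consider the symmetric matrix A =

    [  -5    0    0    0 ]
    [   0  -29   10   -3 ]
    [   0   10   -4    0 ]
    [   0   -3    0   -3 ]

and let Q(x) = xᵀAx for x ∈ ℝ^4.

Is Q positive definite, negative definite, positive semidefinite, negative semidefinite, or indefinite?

negative definite

Leading principal minors: Δ_1 = -5, Δ_2 = 145, Δ_3 = -80, Δ_4 = 60.
The signs alternate starting with Δ_1 < 0, so by Sylvester's criterion Q is negative definite.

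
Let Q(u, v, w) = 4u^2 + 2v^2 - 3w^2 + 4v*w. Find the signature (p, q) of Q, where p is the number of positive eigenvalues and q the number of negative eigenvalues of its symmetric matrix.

(2, 1)

Write A = [[4, 0, 0], [0, 2, 2], [0, 2, -3]].
Row-reducing A symmetrically gives the diagonal entries 4, 2, -5.
So there are 2 positive, 1 negative pivots.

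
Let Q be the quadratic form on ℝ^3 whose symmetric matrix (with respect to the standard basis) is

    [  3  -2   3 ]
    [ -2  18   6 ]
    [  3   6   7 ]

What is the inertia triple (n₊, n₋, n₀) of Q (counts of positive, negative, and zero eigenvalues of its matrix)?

(3, 0, 0)

Symmetric row and column elimination reduces A to a congruent diagonal form with pivots 3, 50/3, 4/25.
So there are 3 positive pivots.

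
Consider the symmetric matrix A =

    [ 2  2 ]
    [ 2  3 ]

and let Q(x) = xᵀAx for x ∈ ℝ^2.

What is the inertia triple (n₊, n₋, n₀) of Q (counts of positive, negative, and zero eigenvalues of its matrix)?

(2, 0, 0)

Row-reducing A symmetrically gives the diagonal entries 2, 1.
Counting signs: 2 positive.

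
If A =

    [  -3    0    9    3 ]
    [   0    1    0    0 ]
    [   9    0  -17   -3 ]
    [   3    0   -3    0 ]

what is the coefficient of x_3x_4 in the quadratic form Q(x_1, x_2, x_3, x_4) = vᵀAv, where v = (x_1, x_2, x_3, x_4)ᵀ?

The coefficient of x_3x_4 is A[3,4] + A[4,3] = 2·(-3) = -6.

-6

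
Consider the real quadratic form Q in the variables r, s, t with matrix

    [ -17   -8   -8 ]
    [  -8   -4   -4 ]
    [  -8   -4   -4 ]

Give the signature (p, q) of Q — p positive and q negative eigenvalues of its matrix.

(0, 2)

Row-reducing A symmetrically gives the diagonal entries -17, -4/17, 0.
That gives 2 negative, 1 zero pivots.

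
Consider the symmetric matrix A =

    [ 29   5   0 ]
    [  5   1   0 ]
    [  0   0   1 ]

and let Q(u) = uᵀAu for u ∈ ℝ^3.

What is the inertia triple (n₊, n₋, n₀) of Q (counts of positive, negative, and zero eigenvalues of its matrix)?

Row-reducing A symmetrically gives the diagonal entries 29, 4/29, 1.
Counting signs: 3 positive.

(3, 0, 0)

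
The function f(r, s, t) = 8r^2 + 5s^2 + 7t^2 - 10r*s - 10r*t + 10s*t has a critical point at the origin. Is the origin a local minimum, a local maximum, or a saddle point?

The Hessian at the origin is H = [[16, -10, -10], [-10, 10, 10], [-10, 10, 14]].
An LDLᵀ factorisation of H has diagonal entries 16, 15/4, 4.
So there are 3 positive pivots.
H is positive definite, so the origin is a strict local minimum.

local minimum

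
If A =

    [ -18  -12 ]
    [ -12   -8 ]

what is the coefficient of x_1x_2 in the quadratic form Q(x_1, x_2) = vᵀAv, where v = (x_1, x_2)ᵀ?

The coefficient of x_1x_2 is A[1,2] + A[2,1] = 2·(-12) = -24.

-24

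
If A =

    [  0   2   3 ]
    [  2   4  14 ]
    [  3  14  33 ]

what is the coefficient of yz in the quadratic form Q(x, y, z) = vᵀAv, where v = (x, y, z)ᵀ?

The coefficient of yz is A[2,3] + A[3,2] = 2·14 = 28.

28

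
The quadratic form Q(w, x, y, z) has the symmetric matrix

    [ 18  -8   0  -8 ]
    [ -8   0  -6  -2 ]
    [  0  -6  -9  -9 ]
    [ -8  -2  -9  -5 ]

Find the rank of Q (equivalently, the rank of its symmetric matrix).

3

Congruent diagonalization of A (simultaneous row and column reduction) yields pivots 18, -32/9, 9/8, 0.
That gives 2 positive, 1 negative, 1 zero pivots.
The rank is the number of nonzero pivots: 3.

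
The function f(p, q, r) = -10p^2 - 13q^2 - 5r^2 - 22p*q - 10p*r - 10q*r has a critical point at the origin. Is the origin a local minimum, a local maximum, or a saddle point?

The Hessian at the origin is H = [[-20, -22, -10], [-22, -26, -10], [-10, -10, -10]].
An LDLᵀ factorisation of H has diagonal entries -20, -9/5, -40/9.
Counting signs: 3 negative.
H is negative definite, so the origin is a strict local maximum.

local maximum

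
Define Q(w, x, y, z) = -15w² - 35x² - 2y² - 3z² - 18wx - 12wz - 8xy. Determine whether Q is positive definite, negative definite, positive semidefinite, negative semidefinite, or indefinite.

The symmetric matrix is A = [[-15, -9, 0, -6], [-9, -35, -4, 0], [0, -4, -2, 0], [-6, 0, 0, -3]].
Symmetric row and column elimination reduces A to a congruent diagonal form with pivots -15, -148/5, -54/37, 0.
So there are 3 negative, 1 zero pivots.
Hence Q is negative semidefinite.

negative semidefinite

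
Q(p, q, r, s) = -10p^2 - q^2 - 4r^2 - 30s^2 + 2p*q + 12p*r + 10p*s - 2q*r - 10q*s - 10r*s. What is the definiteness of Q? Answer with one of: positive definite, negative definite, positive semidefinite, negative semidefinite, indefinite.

The symmetric matrix of Q is A = [[-10, 1, 6, 5], [1, -1, -1, -5], [6, -1, -4, -5], [5, -5, -5, -30]].
Leading principal minors: Δ_1 = -10, Δ_2 = 9, Δ_3 = -2, Δ_4 = 10.
The signs alternate starting with Δ_1 < 0, so by Sylvester's criterion Q is negative definite.

negative definite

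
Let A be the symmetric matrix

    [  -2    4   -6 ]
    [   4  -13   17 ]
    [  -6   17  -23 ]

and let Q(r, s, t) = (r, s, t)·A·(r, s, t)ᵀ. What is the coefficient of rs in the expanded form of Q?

The coefficient of rs is A[1,2] + A[2,1] = 2·4 = 8.

8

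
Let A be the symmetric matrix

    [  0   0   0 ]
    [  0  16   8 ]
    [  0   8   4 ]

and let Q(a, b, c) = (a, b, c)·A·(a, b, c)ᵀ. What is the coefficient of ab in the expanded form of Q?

0

The coefficient of ab is A[1,2] + A[2,1] = 2·0 = 0.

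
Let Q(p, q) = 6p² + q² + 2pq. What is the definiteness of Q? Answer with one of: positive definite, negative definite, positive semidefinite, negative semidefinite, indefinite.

positive definite

The symmetric matrix of Q is A = [[6, 1], [1, 1]].
Leading principal minors: Δ_1 = 6, Δ_2 = 5.
All leading principal minors are positive, so by Sylvester's criterion Q is positive definite.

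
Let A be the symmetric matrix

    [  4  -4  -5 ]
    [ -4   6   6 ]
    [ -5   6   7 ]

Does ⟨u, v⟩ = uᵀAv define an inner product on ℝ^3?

yes

Leading principal minors: Δ_1 = 4, Δ_2 = 8, Δ_3 = 2.
All leading principal minors are positive, so by Sylvester's criterion Q is positive definite.
⟨·,·⟩ is an inner product exactly when A is positive definite.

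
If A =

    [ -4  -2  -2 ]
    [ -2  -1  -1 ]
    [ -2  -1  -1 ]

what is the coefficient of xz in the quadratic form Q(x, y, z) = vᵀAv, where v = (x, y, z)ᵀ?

The coefficient of xz is A[1,3] + A[3,1] = 2·(-2) = -4.

-4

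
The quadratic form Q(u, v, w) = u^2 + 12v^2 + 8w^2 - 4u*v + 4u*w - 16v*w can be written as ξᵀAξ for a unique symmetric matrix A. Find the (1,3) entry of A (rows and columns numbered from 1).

The coefficient of u·w in Q is 4. For a symmetric A this equals A[1,3] + A[3,1] = 2·A[1,3].
So A[1,3] = 4/2 = 2.

2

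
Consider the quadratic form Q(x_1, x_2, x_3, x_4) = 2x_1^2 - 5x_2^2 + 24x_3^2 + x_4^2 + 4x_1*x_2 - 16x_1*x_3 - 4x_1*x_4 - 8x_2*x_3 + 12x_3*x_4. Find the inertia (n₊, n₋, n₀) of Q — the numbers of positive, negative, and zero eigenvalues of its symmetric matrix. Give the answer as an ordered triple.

The symmetric matrix is A = [[2, 2, -8, -2], [2, -5, -4, 0], [-8, -4, 24, 6], [-2, 0, 6, 1]].
Applying the same elementary operations to the rows and columns of A produces a congruent diagonal matrix with entries 2, -7, -40/7, -3/10.
That gives 1 positive, 3 negative pivots.

(1, 3, 0)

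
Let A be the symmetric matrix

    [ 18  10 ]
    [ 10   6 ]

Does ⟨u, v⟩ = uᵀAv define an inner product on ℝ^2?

yes

Leading principal minors: Δ_1 = 18, Δ_2 = 8.
All leading principal minors are positive, so by Sylvester's criterion Q is positive definite.
⟨·,·⟩ is an inner product exactly when A is positive definite.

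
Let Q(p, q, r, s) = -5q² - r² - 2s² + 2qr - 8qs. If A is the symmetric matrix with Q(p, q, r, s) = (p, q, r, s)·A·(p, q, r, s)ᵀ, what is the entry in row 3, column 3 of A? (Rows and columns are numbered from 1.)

The coefficient of r² in Q is -1, and that is exactly A[3,3].

-1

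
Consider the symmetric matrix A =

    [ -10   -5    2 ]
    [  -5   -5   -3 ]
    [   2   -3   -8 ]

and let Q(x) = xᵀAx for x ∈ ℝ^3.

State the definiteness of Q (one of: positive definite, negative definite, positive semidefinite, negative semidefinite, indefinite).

Row-reducing A symmetrically gives the diagonal entries -10, -5/2, -6/5.
Counting signs: 3 negative.
Hence Q is negative definite.

negative definite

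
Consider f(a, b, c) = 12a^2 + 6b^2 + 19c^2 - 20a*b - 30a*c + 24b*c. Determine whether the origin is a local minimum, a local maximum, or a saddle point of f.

The Hessian at the origin is H = [[24, -20, -30], [-20, 12, 24], [-30, 24, 38]].
An LDLᵀ factorisation of H has diagonal entries 24, -14/3, 5/7.
So there are 2 positive, 1 negative pivots.
H is indefinite, so the origin is a saddle point.

saddle point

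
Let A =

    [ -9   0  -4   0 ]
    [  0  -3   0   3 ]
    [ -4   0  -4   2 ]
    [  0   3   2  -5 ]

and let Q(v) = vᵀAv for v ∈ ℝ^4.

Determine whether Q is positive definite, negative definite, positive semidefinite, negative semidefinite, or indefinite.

negative definite

Leading principal minors: Δ_1 = -9, Δ_2 = 27, Δ_3 = -60, Δ_4 = 12.
The signs alternate starting with Δ_1 < 0, so by Sylvester's criterion Q is negative definite.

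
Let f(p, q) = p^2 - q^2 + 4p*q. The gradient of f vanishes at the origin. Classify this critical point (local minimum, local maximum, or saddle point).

saddle point

The Hessian at the origin is H = [[2, 4], [4, -2]].
det H = 2·-2 − (4)² = -20 < 0, so H is indefinite.
Therefore the origin is a saddle point.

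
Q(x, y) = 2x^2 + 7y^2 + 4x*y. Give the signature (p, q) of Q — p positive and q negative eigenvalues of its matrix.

(2, 0)

The associated matrix is A = [[2, 2], [2, 7]].
Applying the same elementary operations to the rows and columns of A produces a congruent diagonal matrix with entries 2, 5.
That gives 2 positive pivots.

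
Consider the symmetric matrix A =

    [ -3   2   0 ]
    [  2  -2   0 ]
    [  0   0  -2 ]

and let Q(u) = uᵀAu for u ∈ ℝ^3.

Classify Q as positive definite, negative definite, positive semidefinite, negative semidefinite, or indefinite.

Symmetric row and column elimination reduces A to a congruent diagonal form with pivots -3, -2/3, -2.
So there are 3 negative pivots.
Hence Q is negative definite.

negative definite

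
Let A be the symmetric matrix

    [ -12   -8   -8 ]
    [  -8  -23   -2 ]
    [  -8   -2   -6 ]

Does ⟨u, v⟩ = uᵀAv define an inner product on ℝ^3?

no

Leading principal minors: Δ_1 = -12, Δ_2 = 212, Δ_3 = -8.
The signs alternate starting with Δ_1 < 0, so by Sylvester's criterion Q is negative definite.
⟨·,·⟩ is an inner product exactly when A is positive definite.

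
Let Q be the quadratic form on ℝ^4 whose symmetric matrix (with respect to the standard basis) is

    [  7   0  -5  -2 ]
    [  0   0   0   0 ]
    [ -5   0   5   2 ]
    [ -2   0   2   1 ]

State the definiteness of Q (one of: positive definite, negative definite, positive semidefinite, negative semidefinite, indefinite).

Symmetric row and column elimination reduces A to a congruent diagonal form with pivots 7, 0, 10/7, 1/5.
That gives 3 positive, 1 zero pivots.
Hence Q is positive semidefinite.

positive semidefinite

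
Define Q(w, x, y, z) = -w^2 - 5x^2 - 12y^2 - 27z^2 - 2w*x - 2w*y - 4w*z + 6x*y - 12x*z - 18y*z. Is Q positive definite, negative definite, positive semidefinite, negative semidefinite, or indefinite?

negative definite

The symmetric matrix of Q is A = [[-1, -1, -1, -2], [-1, -5, 3, -6], [-1, 3, -12, -9], [-2, -6, -9, -27]].
Leading principal minors: Δ_1 = -1, Δ_2 = 4, Δ_3 = -28, Δ_4 = 48.
The signs alternate starting with Δ_1 < 0, so by Sylvester's criterion Q is negative definite.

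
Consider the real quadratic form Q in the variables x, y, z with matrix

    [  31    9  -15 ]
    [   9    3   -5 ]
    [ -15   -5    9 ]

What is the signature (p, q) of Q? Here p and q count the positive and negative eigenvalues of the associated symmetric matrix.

(3, 0)

Congruent diagonalization of A (simultaneous row and column reduction) yields pivots 31, 12/31, 2/3.
That gives 3 positive pivots.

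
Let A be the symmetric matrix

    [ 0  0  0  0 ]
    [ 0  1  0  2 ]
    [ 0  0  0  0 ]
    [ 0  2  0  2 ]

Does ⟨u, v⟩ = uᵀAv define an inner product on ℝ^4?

no

Symmetric row and column elimination reduces A to a congruent diagonal form with pivots 0, 1, 0, -2.
That gives 1 positive, 1 negative, 2 zero pivots.
Hence Q is indefinite.
⟨·,·⟩ is an inner product exactly when A is positive definite.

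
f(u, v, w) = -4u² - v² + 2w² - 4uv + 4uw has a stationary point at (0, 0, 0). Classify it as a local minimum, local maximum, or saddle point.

The Hessian at the origin is H = [[-8, -4, 4], [-4, -2, 0], [4, 0, 4]].
H is indefinite, so the origin is a saddle point.

saddle point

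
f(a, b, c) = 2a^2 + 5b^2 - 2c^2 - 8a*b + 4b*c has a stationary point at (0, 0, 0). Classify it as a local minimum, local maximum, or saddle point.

saddle point

The Hessian at the origin is H = [[4, -8, 0], [-8, 10, 4], [0, 4, -4]].
Congruent diagonalization of H (simultaneous row and column reduction) yields pivots 4, -6, -4/3.
That gives 1 positive, 2 negative pivots.
H is indefinite, so the origin is a saddle point.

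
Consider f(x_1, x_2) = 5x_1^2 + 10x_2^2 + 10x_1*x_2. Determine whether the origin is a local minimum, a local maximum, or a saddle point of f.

local minimum

The Hessian at the origin is H = [[10, 10], [10, 20]].
det H = 10·20 − (10)² = 100 > 0 and H[1,1] = 10 > 0, so H is positive definite.
Therefore the origin is a local minimum.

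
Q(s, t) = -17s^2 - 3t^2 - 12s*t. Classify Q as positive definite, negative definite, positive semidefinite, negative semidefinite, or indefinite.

negative definite

Write A = [[-17, -6], [-6, -3]].
Row-reducing A symmetrically gives the diagonal entries -17, -15/17.
Counting signs: 2 negative.
Hence Q is negative definite.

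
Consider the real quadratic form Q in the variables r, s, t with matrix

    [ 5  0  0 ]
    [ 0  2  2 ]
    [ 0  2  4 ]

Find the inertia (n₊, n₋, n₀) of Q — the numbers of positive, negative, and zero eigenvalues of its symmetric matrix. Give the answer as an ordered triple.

(3, 0, 0)

Row-reducing A symmetrically gives the diagonal entries 5, 2, 2.
Counting signs: 3 positive.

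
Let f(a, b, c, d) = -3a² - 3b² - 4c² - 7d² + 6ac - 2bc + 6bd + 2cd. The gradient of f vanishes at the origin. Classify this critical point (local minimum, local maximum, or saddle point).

local maximum

The Hessian at the origin is H = [[-6, 0, 6, 0], [0, -6, -2, 6], [6, -2, -8, 2], [0, 6, 2, -14]].
An LDLᵀ factorisation of H has diagonal entries -6, -6, -4/3, -8.
That gives 4 negative pivots.
H is negative definite, so the origin is a strict local maximum.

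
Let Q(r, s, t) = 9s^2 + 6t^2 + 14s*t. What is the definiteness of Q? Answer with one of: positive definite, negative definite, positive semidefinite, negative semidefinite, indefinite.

positive semidefinite

The associated matrix is A = [[0, 0, 0], [0, 9, 7], [0, 7, 6]].
Applying the same elementary operations to the rows and columns of A produces a congruent diagonal matrix with entries 0, 9, 5/9.
That gives 2 positive, 1 zero pivots.
Hence Q is positive semidefinite.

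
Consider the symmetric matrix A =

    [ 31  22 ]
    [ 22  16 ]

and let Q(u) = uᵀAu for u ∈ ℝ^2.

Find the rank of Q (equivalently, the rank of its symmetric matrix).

Congruent diagonalization of A (simultaneous row and column reduction) yields pivots 31, 12/31.
So there are 2 positive pivots.
The rank is the number of nonzero pivots: 2.

2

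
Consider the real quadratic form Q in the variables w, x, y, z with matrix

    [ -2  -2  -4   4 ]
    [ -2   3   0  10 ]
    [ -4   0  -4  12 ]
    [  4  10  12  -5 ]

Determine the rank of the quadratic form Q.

Applying the same elementary operations to the rows and columns of A produces a congruent diagonal matrix with entries -2, 5, 4/5, -5.
So there are 2 positive, 2 negative pivots.
The rank is the number of nonzero pivots: 4.

4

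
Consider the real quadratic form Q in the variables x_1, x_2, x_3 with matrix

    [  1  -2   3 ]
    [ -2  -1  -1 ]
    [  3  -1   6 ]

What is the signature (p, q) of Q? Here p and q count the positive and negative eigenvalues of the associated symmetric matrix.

(2, 1)

An LDLᵀ factorisation of A has diagonal entries 1, -5, 2.
So there are 2 positive, 1 negative pivots.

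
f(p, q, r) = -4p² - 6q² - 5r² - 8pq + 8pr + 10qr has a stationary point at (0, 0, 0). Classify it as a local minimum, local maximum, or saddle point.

The Hessian at the origin is H = [[-8, -8, 8], [-8, -12, 10], [8, 10, -10]].
Symmetric row and column elimination reduces H to a congruent diagonal form with pivots -8, -4, -1.
That gives 3 negative pivots.
H is negative definite, so the origin is a strict local maximum.

local maximum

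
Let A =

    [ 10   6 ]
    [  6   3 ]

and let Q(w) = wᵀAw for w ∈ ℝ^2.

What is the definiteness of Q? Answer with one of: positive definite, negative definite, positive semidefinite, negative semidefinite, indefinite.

Applying the same elementary operations to the rows and columns of A produces a congruent diagonal matrix with entries 10, -3/5.
So there are 1 positive, 1 negative pivots.
Hence Q is indefinite.

indefinite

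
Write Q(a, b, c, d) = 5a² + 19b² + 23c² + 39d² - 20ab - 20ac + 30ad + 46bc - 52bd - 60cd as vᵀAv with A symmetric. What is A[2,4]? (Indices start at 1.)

-26

The coefficient of b·d in Q is -52. For a symmetric A this equals A[2,4] + A[4,2] = 2·A[2,4].
So A[2,4] = -52/2 = -26.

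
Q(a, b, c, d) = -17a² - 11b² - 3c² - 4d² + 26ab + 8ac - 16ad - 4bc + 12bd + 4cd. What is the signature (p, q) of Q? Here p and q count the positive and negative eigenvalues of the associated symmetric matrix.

The associated matrix is A = [[-17, 13, 4, -8], [13, -11, -2, 6], [4, -2, -3, 2], [-8, 6, 2, -4]].
An LDLᵀ factorisation of A has diagonal entries -17, -18/17, -1, -2/9.
That gives 4 negative pivots.

(0, 4)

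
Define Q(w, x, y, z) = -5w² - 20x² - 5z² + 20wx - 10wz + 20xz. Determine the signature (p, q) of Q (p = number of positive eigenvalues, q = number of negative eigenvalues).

Write A = [[-5, 10, 0, -5], [10, -20, 0, 10], [0, 0, 0, 0], [-5, 10, 0, -5]].
Row-reducing A symmetrically gives the diagonal entries -5, 0, 0, 0.
Counting signs: 1 negative, 3 zero.

(0, 1)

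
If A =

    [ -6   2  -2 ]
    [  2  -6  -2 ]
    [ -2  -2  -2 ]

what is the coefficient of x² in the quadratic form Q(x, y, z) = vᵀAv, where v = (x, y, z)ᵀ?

-6

The coefficient of x² is the diagonal entry A[1,1] = -6.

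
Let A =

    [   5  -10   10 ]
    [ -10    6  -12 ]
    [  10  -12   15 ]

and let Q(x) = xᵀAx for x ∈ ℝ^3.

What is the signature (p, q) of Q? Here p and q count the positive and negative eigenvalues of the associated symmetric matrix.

Congruent diagonalization of A (simultaneous row and column reduction) yields pivots 5, -14, -3/7.
That gives 1 positive, 2 negative pivots.

(1, 2)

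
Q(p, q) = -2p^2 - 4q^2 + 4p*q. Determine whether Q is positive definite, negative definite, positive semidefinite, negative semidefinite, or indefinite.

The symmetric matrix is A = [[-2, 2], [2, -4]].
Congruent diagonalization of A (simultaneous row and column reduction) yields pivots -2, -2.
That gives 2 negative pivots.
Hence Q is negative definite.

negative definite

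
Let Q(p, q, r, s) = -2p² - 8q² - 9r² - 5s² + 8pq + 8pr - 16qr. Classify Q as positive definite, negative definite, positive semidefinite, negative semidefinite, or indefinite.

Write A = [[-2, 4, 4, 0], [4, -8, -8, 0], [4, -8, -9, 0], [0, 0, 0, -5]].
Applying the same elementary operations to the rows and columns of A produces a congruent diagonal matrix with entries -2, 0, -1, -5.
Counting signs: 3 negative, 1 zero.
Hence Q is negative semidefinite.

negative semidefinite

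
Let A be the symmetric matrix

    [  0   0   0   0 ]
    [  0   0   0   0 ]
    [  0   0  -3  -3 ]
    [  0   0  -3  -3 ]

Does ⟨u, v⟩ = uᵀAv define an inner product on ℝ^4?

Applying the same elementary operations to the rows and columns of A produces a congruent diagonal matrix with entries 0, 0, -3, 0.
Counting signs: 1 negative, 3 zero.
Hence Q is negative semidefinite.
⟨·,·⟩ is an inner product exactly when A is positive definite.

no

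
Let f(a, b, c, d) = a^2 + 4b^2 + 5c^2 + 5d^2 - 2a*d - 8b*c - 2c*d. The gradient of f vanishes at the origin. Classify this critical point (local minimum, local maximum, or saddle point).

local minimum

The Hessian at the origin is H = [[2, 0, 0, -2], [0, 8, -8, 0], [0, -8, 10, -2], [-2, 0, -2, 10]].
An LDLᵀ factorisation of H has diagonal entries 2, 8, 2, 6.
Counting signs: 4 positive.
H is positive definite, so the origin is a strict local minimum.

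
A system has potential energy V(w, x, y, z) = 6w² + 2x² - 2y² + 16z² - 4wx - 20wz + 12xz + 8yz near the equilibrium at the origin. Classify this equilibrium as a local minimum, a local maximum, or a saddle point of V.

The Hessian at the origin is H = [[12, -4, 0, -20], [-4, 4, 0, 12], [0, 0, -4, 8], [-20, 12, 8, 32]].
Congruent diagonalization of H (simultaneous row and column reduction) yields pivots 12, 8/3, -4, 4.
Counting signs: 3 positive, 1 negative.
H is indefinite, so the origin is a saddle point.

saddle point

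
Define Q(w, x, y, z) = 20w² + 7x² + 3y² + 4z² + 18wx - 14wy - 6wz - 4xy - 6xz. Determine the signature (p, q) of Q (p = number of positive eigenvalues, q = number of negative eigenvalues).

Write A = [[20, 9, -7, -3], [9, 7, -2, -3], [-7, -2, 3, 0], [-3, -3, 0, 4]].
Congruent diagonalization of A (simultaneous row and column reduction) yields pivots 20, 59/20, 6/59, 1.
That gives 4 positive pivots.

(4, 0)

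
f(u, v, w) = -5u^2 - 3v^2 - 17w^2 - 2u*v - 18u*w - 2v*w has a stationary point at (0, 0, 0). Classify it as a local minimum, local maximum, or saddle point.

local maximum

The Hessian at the origin is H = [[-10, -2, -18], [-2, -6, -2], [-18, -2, -34]].
Congruent diagonalization of H (simultaneous row and column reduction) yields pivots -10, -28/5, -8/7.
Counting signs: 3 negative.
H is negative definite, so the origin is a strict local maximum.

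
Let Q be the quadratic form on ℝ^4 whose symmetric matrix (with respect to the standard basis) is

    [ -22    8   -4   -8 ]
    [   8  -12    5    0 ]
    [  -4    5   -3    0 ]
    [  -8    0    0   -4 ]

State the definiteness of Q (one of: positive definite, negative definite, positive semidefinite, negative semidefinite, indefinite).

Applying the same elementary operations to the rows and columns of A produces a congruent diagonal matrix with entries -22, -100/11, -89/100, -4/89.
So there are 4 negative pivots.
Hence Q is negative definite.

negative definite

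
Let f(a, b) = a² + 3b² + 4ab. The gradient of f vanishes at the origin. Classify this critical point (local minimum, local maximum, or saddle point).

saddle point

The Hessian at the origin is H = [[2, 4], [4, 6]].
det H = 2·6 − (4)² = -4 < 0, so H is indefinite.
Therefore the origin is a saddle point.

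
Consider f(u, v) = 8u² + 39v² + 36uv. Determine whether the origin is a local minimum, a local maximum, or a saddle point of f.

The Hessian at the origin is H = [[16, 36], [36, 78]].
det H = 16·78 − (36)² = -48 < 0, so H is indefinite.
Therefore the origin is a saddle point.

saddle point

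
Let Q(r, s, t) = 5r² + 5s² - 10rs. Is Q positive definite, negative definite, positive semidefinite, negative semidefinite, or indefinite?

Write A = [[5, -5, 0], [-5, 5, 0], [0, 0, 0]].
Row-reducing A symmetrically gives the diagonal entries 5, 0, 0.
That gives 1 positive, 2 zero pivots.
Hence Q is positive semidefinite.

positive semidefinite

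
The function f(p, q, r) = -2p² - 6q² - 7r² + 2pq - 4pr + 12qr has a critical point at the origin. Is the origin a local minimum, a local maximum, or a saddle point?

local maximum

The Hessian at the origin is H = [[-4, 2, -4], [2, -12, 12], [-4, 12, -14]].
Congruent diagonalization of H (simultaneous row and column reduction) yields pivots -4, -11, -10/11.
So there are 3 negative pivots.
H is negative definite, so the origin is a strict local maximum.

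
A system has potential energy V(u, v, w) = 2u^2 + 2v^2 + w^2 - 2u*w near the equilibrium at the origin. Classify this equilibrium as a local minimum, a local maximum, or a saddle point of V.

The Hessian at the origin is H = [[4, 0, -2], [0, 4, 0], [-2, 0, 2]].
Symmetric row and column elimination reduces H to a congruent diagonal form with pivots 4, 4, 1.
So there are 3 positive pivots.
H is positive definite, so the origin is a strict local minimum.

local minimum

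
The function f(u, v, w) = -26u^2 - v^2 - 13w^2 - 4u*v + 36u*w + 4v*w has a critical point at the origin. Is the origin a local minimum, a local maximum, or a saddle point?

The Hessian at the origin is H = [[-52, -4, 36], [-4, -2, 4], [36, 4, -26]].
Row-reducing H symmetrically gives the diagonal entries -52, -22/13, -2/11.
So there are 3 negative pivots.
H is negative definite, so the origin is a strict local maximum.

local maximum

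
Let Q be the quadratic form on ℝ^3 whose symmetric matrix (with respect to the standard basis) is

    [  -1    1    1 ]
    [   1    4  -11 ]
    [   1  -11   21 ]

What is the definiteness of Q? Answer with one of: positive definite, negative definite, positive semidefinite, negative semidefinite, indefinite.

indefinite

Applying the same elementary operations to the rows and columns of A produces a congruent diagonal matrix with entries -1, 5, 2.
That gives 2 positive, 1 negative pivots.
Hence Q is indefinite.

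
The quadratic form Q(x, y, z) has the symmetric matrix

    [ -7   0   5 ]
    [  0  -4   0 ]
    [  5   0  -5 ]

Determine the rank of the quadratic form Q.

Applying the same elementary operations to the rows and columns of A produces a congruent diagonal matrix with entries -7, -4, -10/7.
So there are 3 negative pivots.
The rank is the number of nonzero pivots: 3.

3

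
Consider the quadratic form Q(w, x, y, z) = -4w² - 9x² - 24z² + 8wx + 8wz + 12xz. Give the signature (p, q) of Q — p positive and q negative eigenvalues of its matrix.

(0, 2)

The associated matrix is A = [[-4, 4, 0, 4], [4, -9, 0, 6], [0, 0, 0, 0], [4, 6, 0, -24]].
Congruent diagonalization of A (simultaneous row and column reduction) yields pivots -4, -5, 0, 0.
So there are 2 negative, 2 zero pivots.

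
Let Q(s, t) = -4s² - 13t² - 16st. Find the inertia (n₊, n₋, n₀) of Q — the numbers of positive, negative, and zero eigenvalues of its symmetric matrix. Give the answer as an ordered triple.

(1, 1, 0)

Write A = [[-4, -8], [-8, -13]].
An LDLᵀ factorisation of A has diagonal entries -4, 3.
That gives 1 positive, 1 negative pivots.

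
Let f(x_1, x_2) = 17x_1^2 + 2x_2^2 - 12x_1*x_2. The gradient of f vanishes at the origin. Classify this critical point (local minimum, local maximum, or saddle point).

The Hessian at the origin is H = [[34, -12], [-12, 4]].
det H = 34·4 − (-12)² = -8 < 0, so H is indefinite.
Therefore the origin is a saddle point.

saddle point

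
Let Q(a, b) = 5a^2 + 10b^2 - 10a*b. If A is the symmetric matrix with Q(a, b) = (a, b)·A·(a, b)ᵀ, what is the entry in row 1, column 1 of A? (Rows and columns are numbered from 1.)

5

The coefficient of a^2 in Q is 5, and that is exactly A[1,1].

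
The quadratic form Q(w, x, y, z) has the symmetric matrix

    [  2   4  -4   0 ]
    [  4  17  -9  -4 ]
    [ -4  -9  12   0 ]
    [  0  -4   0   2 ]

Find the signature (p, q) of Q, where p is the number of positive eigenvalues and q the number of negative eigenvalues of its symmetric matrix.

Row-reducing A symmetrically gives the diagonal entries 2, 9, 35/9, 6/35.
So there are 4 positive pivots.

(4, 0)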